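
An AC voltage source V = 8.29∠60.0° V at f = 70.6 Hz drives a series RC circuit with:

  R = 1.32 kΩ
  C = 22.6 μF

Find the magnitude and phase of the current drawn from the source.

Step 1 — Angular frequency: ω = 2π·f = 2π·70.6 = 443.6 rad/s.
Step 2 — Component impedances:
  R: Z = R = 1320 Ω
  C: Z = 1/(jωC) = -j/(ω·C) = 0 - j99.75 Ω
Step 3 — Series combination: Z_total = R + C = 1320 - j99.75 Ω = 1324∠-4.3° Ω.
Step 4 — Source phasor: V = 8.29∠60.0° V = 4.145 + j7.179 V.
Step 5 — Ohm's law: I = V / Z_total = (4.145 + j7.179) / (1320 - j99.75) = 0.002714 + j0.005644 A.
Step 6 — Convert to polar: |I| = 0.006262 A, ∠I = 64.3°.

I = 0.006262∠64.3° A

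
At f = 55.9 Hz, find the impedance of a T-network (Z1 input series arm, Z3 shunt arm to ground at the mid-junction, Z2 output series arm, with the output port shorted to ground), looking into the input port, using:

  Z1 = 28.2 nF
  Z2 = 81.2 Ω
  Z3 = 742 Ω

Step 1 — Angular frequency: ω = 2π·f = 2π·55.9 = 351.2 rad/s.
Step 2 — Component impedances:
  Z1: Z = 1/(jωC) = -j/(ω·C) = 0 - j1.01e+05 Ω
  Z2: Z = R = 81.2 Ω
  Z3: Z = R = 742 Ω
Step 3 — With the output port shorted to ground, the output series arm Z2 runs from the junction to ground; the shunt arm Z3 also runs from the junction to ground. They appear in parallel: Z3 || Z2 = 73.19 Ω.
Step 4 — Series with input arm Z1: Z_in = Z1 + (Z3 || Z2) = 73.19 - j1.01e+05 Ω = 1.01e+05∠-90.0° Ω.

Z = 73.19 - j1.01e+05 Ω = 1.01e+05∠-90.0° Ω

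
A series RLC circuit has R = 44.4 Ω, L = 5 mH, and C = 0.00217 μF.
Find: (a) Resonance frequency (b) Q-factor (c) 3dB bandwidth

Step 1 — Resonance: ω₀ = 1/√(LC) = 1/√(0.005·2.17e-09) = 3.036e+05 rad/s.
Step 2 — f₀ = ω₀/(2π) = 4.832e+04 Hz.
Step 3 — Series Q: Q = ω₀L/R = 3.036e+05·0.005/44.4 = 34.19.
Step 4 — Bandwidth: Δω = ω₀/Q = 8880 rad/s; BW = Δω/(2π) = 1413 Hz.

(a) f₀ = 4.832e+04 Hz  (b) Q = 34.19  (c) BW = 1413 Hz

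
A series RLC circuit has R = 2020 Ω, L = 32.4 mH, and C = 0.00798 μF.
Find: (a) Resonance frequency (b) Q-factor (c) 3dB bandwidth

Step 1 — Resonance condition Im(Z)=0 gives ω₀ = 1/√(LC).
Step 2 — ω₀ = 1/√(0.0324·7.98e-09) = 6.219e+04 rad/s.
Step 3 — f₀ = ω₀/(2π) = 9898 Hz.
Step 4 — Series Q: Q = ω₀L/R = 6.219e+04·0.0324/2020 = 0.9975.
Step 5 — 3dB bandwidth: Δω = ω₀/Q = 6.235e+04 rad/s; BW = Δω/(2π) = 9923 Hz.

(a) f₀ = 9898 Hz  (b) Q = 0.9975  (c) BW = 9923 Hz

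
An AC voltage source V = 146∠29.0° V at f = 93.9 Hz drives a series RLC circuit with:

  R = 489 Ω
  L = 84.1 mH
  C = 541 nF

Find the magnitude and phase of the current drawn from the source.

Step 1 — Angular frequency: ω = 2π·f = 2π·93.9 = 590 rad/s.
Step 2 — Component impedances:
  R: Z = R = 489 Ω
  L: Z = jωL = j·590·0.0841 = 0 + j49.62 Ω
  C: Z = 1/(jωC) = -j/(ω·C) = 0 - j3133 Ω
Step 3 — Series combination: Z_total = R + L + C = 489 - j3083 Ω = 3122∠-81.0° Ω.
Step 4 — Source phasor: V = 146∠29.0° V = 127.7 + j70.78 V.
Step 5 — Ohm's law: I = V / Z_total = (127.7 + j70.78) / (489 - j3083) = -0.01599 + j0.04395 A.
Step 6 — Convert to polar: |I| = 0.04677 A, ∠I = 110.0°.

I = 0.04677∠110.0° A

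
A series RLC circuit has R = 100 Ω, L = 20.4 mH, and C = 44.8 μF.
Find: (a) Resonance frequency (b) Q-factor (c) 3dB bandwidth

Step 1 — Resonance: ω₀ = 1/√(LC) = 1/√(0.0204·4.48e-05) = 1046 rad/s.
Step 2 — f₀ = ω₀/(2π) = 166.5 Hz.
Step 3 — Series Q: Q = ω₀L/R = 1046·0.0204/100 = 0.2134.
Step 4 — Bandwidth: Δω = ω₀/Q = 4902 rad/s; BW = Δω/(2π) = 780.2 Hz.

(a) f₀ = 166.5 Hz  (b) Q = 0.2134  (c) BW = 780.2 Hz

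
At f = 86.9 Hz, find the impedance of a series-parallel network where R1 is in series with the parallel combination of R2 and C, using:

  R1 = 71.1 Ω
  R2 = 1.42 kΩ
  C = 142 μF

Step 1 — Angular frequency: ω = 2π·f = 2π·86.9 = 546 rad/s.
Step 2 — Component impedances:
  R1: Z = R = 71.1 Ω
  R2: Z = R = 1420 Ω
  C: Z = 1/(jωC) = -j/(ω·C) = 0 - j12.9 Ω
Step 3 — Parallel branch: R2 || C = 1/(1/R2 + 1/C) = 0.1171 - j12.9 Ω.
Step 4 — Series with R1: Z_total = R1 + (R2 || C) = 71.22 - j12.9 Ω = 72.38∠-10.3° Ω.

Z = 71.22 - j12.9 Ω = 72.38∠-10.3° Ω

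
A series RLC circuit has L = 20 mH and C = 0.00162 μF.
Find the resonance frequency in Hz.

Step 1 — Resonance condition Im(Z)=0 gives ω₀ = 1/√(LC).
Step 2 — ω₀ = 1/√(0.02·1.62e-09) = 1.757e+05 rad/s.
Step 3 — f₀ = ω₀/(2π) = 2.796e+04 Hz.

f₀ = 2.796e+04 Hz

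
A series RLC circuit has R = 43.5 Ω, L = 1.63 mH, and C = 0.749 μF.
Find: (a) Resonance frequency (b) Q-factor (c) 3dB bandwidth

Step 1 — Resonance condition Im(Z)=0 gives ω₀ = 1/√(LC).
Step 2 — ω₀ = 1/√(0.00163·7.49e-07) = 2.862e+04 rad/s.
Step 3 — f₀ = ω₀/(2π) = 4555 Hz.
Step 4 — Series Q: Q = ω₀L/R = 2.862e+04·0.00163/43.5 = 1.072.
Step 5 — 3dB bandwidth: Δω = ω₀/Q = 2.669e+04 rad/s; BW = Δω/(2π) = 4247 Hz.

(a) f₀ = 4555 Hz  (b) Q = 1.072  (c) BW = 4247 Hz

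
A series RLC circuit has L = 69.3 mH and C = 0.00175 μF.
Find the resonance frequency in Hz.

Step 1 — Resonance condition Im(Z)=0 gives ω₀ = 1/√(LC).
Step 2 — ω₀ = 1/√(0.0693·1.75e-09) = 9.081e+04 rad/s.
Step 3 — f₀ = ω₀/(2π) = 1.445e+04 Hz.

f₀ = 1.445e+04 Hz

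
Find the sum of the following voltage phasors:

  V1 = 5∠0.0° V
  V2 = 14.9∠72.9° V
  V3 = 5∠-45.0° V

Step 1 — Convert each phasor to rectangular form:
  V1 = 5·(cos(0.0°) + j·sin(0.0°)) = 5 V
  V2 = 14.9·(cos(72.9°) + j·sin(72.9°)) = 4.381 + j14.24 V
  V3 = 5·(cos(-45.0°) + j·sin(-45.0°)) = 3.536 - j3.536 V
Step 2 — Sum components: V_total = 12.92 + j10.71 V.
Step 3 — Convert to polar: |V_total| = 16.78 V, ∠V_total = 39.7°.

V_total = 16.78∠39.7° V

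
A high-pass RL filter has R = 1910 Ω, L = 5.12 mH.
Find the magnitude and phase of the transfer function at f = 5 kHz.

Step 1 — Angular frequency: ω = 2π·5000 = 3.142e+04 rad/s.
Step 2 — Transfer function: H(jω) = jωL/(R + jωL).
Step 3 — Numerator jωL = j·160.8; denominator R + jωL = 1910 + j160.8.
Step 4 — H = 0.007042 + j0.08362.
Step 5 — Magnitude: |H| = 0.08392 (-21.5 dB); phase: φ = 85.2°.

|H| = 0.08392 (-21.5 dB), φ = 85.2°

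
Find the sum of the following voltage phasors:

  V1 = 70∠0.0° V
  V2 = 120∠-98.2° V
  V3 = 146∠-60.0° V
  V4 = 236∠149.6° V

Step 1 — Convert each phasor to rectangular form:
  V1 = 70·(cos(0.0°) + j·sin(0.0°)) = 70 V
  V2 = 120·(cos(-98.2°) + j·sin(-98.2°)) = -17.12 - j118.8 V
  V3 = 146·(cos(-60.0°) + j·sin(-60.0°)) = 73 - j126.4 V
  V4 = 236·(cos(149.6°) + j·sin(149.6°)) = -203.6 + j119.4 V
Step 2 — Sum components: V_total = -77.67 - j125.8 V.
Step 3 — Convert to polar: |V_total| = 147.8 V, ∠V_total = -121.7°.

V_total = 147.8∠-121.7° V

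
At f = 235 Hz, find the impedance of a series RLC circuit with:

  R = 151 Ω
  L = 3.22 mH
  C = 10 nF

Step 1 — Angular frequency: ω = 2π·f = 2π·235 = 1477 rad/s.
Step 2 — Component impedances:
  R: Z = R = 151 Ω
  L: Z = jωL = j·1477·0.00322 = 0 + j4.754 Ω
  C: Z = 1/(jωC) = -j/(ω·C) = 0 - j6.773e+04 Ω
Step 3 — Series combination: Z_total = R + L + C = 151 - j6.772e+04 Ω = 6.772e+04∠-89.9° Ω.

Z = 151 - j6.772e+04 Ω = 6.772e+04∠-89.9° Ω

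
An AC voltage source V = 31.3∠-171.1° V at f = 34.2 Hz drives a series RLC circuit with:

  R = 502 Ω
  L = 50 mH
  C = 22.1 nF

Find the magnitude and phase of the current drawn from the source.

Step 1 — Angular frequency: ω = 2π·f = 2π·34.2 = 214.9 rad/s.
Step 2 — Component impedances:
  R: Z = R = 502 Ω
  L: Z = jωL = j·214.9·0.05 = 0 + j10.74 Ω
  C: Z = 1/(jωC) = -j/(ω·C) = 0 - j2.106e+05 Ω
Step 3 — Series combination: Z_total = R + L + C = 502 - j2.106e+05 Ω = 2.106e+05∠-89.9° Ω.
Step 4 — Source phasor: V = 31.3∠-171.1° V = -30.92 - j4.842 V.
Step 5 — Ohm's law: I = V / Z_total = (-30.92 - j4.842) / (502 - j2.106e+05) = 2.265e-05 - j0.0001469 A.
Step 6 — Convert to polar: |I| = 0.0001486 A, ∠I = -81.2°.

I = 0.0001486∠-81.2° A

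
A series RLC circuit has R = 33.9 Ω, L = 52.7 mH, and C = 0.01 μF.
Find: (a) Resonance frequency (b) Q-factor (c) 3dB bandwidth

Step 1 — Resonance: ω₀ = 1/√(LC) = 1/√(0.0527·1e-08) = 4.356e+04 rad/s.
Step 2 — f₀ = ω₀/(2π) = 6933 Hz.
Step 3 — Series Q: Q = ω₀L/R = 4.356e+04·0.0527/33.9 = 67.72.
Step 4 — Bandwidth: Δω = ω₀/Q = 643.3 rad/s; BW = Δω/(2π) = 102.4 Hz.

(a) f₀ = 6933 Hz  (b) Q = 67.72  (c) BW = 102.4 Hz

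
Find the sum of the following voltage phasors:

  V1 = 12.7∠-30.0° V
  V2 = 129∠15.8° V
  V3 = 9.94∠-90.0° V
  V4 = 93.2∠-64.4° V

Step 1 — Convert each phasor to rectangular form:
  V1 = 12.7·(cos(-30.0°) + j·sin(-30.0°)) = 11 - j6.35 V
  V2 = 129·(cos(15.8°) + j·sin(15.8°)) = 124.1 + j35.12 V
  V3 = 9.94·(cos(-90.0°) + j·sin(-90.0°)) = 0 - j9.94 V
  V4 = 93.2·(cos(-64.4°) + j·sin(-64.4°)) = 40.27 - j84.05 V
Step 2 — Sum components: V_total = 175.4 - j65.22 V.
Step 3 — Convert to polar: |V_total| = 187.1 V, ∠V_total = -20.4°.

V_total = 187.1∠-20.4° V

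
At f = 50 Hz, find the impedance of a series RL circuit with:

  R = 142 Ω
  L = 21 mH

Step 1 — Angular frequency: ω = 2π·f = 2π·50 = 314.2 rad/s.
Step 2 — Component impedances:
  R: Z = R = 142 Ω
  L: Z = jωL = j·314.2·0.021 = 0 + j6.597 Ω
Step 3 — Series combination: Z_total = R + L = 142 + j6.597 Ω = 142.2∠2.7° Ω.

Z = 142 + j6.597 Ω = 142.2∠2.7° Ω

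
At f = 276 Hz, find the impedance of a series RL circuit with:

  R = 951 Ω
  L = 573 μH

Step 1 — Angular frequency: ω = 2π·f = 2π·276 = 1734 rad/s.
Step 2 — Component impedances:
  R: Z = R = 951 Ω
  L: Z = jωL = j·1734·0.000573 = 0 + j0.9937 Ω
Step 3 — Series combination: Z_total = R + L = 951 + j0.9937 Ω = 951∠0.1° Ω.

Z = 951 + j0.9937 Ω = 951∠0.1° Ω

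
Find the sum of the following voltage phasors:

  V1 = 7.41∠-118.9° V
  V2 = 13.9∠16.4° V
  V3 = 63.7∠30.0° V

Step 1 — Convert each phasor to rectangular form:
  V1 = 7.41·(cos(-118.9°) + j·sin(-118.9°)) = -3.581 - j6.487 V
  V2 = 13.9·(cos(16.4°) + j·sin(16.4°)) = 13.33 + j3.925 V
  V3 = 63.7·(cos(30.0°) + j·sin(30.0°)) = 55.17 + j31.85 V
Step 2 — Sum components: V_total = 64.92 + j29.29 V.
Step 3 — Convert to polar: |V_total| = 71.22 V, ∠V_total = 24.3°.

V_total = 71.22∠24.3° V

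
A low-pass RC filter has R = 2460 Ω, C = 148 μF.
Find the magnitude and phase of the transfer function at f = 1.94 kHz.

Step 1 — Angular frequency: ω = 2π·1940 = 1.219e+04 rad/s.
Step 2 — Transfer function: H(jω) = 1/(1 + jωRC).
Step 3 — Denominator: 1 + jωRC = 1 + j·1.219e+04·2460·0.000148 = 1 + j4438.
Step 4 — H = 5.077e-08 - j0.0002253.
Step 5 — Magnitude: |H| = 0.0002253 (-72.9 dB); phase: φ = -90.0°.

|H| = 0.0002253 (-72.9 dB), φ = -90.0°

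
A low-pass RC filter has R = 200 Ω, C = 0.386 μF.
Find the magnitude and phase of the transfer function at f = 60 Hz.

Step 1 — Angular frequency: ω = 2π·60 = 377 rad/s.
Step 2 — Transfer function: H(jω) = 1/(1 + jωRC).
Step 3 — Denominator: 1 + jωRC = 1 + j·377·200·3.86e-07 = 1 + j0.0291.
Step 4 — H = 0.9992 - j0.02908.
Step 5 — Magnitude: |H| = 0.9996 (-0.0 dB); phase: φ = -1.7°.

|H| = 0.9996 (-0.0 dB), φ = -1.7°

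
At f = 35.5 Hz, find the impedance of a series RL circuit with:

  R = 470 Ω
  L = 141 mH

Step 1 — Angular frequency: ω = 2π·f = 2π·35.5 = 223.1 rad/s.
Step 2 — Component impedances:
  R: Z = R = 470 Ω
  L: Z = jωL = j·223.1·0.141 = 0 + j31.45 Ω
Step 3 — Series combination: Z_total = R + L = 470 + j31.45 Ω = 471.1∠3.8° Ω.

Z = 470 + j31.45 Ω = 471.1∠3.8° Ω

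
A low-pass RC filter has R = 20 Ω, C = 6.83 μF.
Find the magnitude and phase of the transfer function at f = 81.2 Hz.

Step 1 — Angular frequency: ω = 2π·81.2 = 510.2 rad/s.
Step 2 — Transfer function: H(jω) = 1/(1 + jωRC).
Step 3 — Denominator: 1 + jωRC = 1 + j·510.2·20·6.83e-06 = 1 + j0.06969.
Step 4 — H = 0.9952 - j0.06936.
Step 5 — Magnitude: |H| = 0.9976 (-0.0 dB); phase: φ = -4.0°.

|H| = 0.9976 (-0.0 dB), φ = -4.0°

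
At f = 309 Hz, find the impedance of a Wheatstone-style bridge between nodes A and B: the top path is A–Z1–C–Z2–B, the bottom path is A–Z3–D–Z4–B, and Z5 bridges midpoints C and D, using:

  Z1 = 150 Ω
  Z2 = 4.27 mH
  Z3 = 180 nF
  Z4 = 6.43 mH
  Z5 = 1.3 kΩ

Step 1 — Angular frequency: ω = 2π·f = 2π·309 = 1942 rad/s.
Step 2 — Component impedances:
  Z1: Z = R = 150 Ω
  Z2: Z = jωL = j·1942·0.00427 = 0 + j8.29 Ω
  Z3: Z = 1/(jωC) = -j/(ω·C) = 0 - j2861 Ω
  Z4: Z = jωL = j·1942·0.00643 = 0 + j12.48 Ω
  Z5: Z = R = 1300 Ω
Step 3 — Bridge requires nodal analysis (the Z5 bridge couples midpoints C and D, so the two paths cannot be reduced to a simple series/parallel combination). Setting node B to ground and injecting 1 A at node A, the 3-node admittance system at A, C, D solves to V_A = Z_AB = 150.5 + j0.3548 Ω = 150.5∠0.1° Ω.

Z = 150.5 + j0.3548 Ω = 150.5∠0.1° Ω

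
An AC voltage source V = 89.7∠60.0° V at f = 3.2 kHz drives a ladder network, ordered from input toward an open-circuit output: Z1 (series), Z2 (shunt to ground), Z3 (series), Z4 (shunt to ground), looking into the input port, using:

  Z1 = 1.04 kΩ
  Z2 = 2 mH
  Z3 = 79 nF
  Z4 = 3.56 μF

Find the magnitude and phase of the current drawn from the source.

Step 1 — Angular frequency: ω = 2π·f = 2π·3200 = 2.011e+04 rad/s.
Step 2 — Component impedances:
  Z1: Z = R = 1040 Ω
  Z2: Z = jωL = j·2.011e+04·0.002 = 0 + j40.21 Ω
  Z3: Z = 1/(jωC) = -j/(ω·C) = 0 - j629.6 Ω
  Z4: Z = 1/(jωC) = -j/(ω·C) = 0 - j13.97 Ω
Step 3 — Ladder network (open output): work backward from the far end, alternating series and parallel combinations. Z_in = 1040 + j42.89 Ω = 1041∠2.4° Ω.
Step 4 — Source phasor: V = 89.7∠60.0° V = 44.85 + j77.68 V.
Step 5 — Ohm's law: I = V / Z_total = (44.85 + j77.68) / (1040 + j42.89) = 0.04613 + j0.07279 A.
Step 6 — Convert to polar: |I| = 0.08618 A, ∠I = 57.6°.

I = 0.08618∠57.6° A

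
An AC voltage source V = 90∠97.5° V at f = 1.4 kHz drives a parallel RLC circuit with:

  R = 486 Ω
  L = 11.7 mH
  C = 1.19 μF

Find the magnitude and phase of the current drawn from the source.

Step 1 — Angular frequency: ω = 2π·f = 2π·1400 = 8796 rad/s.
Step 2 — Component impedances:
  R: Z = R = 486 Ω
  L: Z = jωL = j·8796·0.0117 = 0 + j102.9 Ω
  C: Z = 1/(jωC) = -j/(ω·C) = 0 - j95.53 Ω
Step 3 — Parallel combination: 1/Z_total = 1/R + 1/L + 1/C; Z_total = 428.8 - j156.6 Ω = 456.5∠-20.1° Ω.
Step 4 — Source phasor: V = 90∠97.5° V = -11.75 + j89.23 V.
Step 5 — Ohm's law: I = V / Z_total = (-11.75 + j89.23) / (428.8 - j156.6) = -0.09122 + j0.1748 A.
Step 6 — Convert to polar: |I| = 0.1971 A, ∠I = 117.6°.

I = 0.1971∠117.6° A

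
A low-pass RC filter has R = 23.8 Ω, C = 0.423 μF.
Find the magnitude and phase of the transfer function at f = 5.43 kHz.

Step 1 — Angular frequency: ω = 2π·5430 = 3.412e+04 rad/s.
Step 2 — Transfer function: H(jω) = 1/(1 + jωRC).
Step 3 — Denominator: 1 + jωRC = 1 + j·3.412e+04·23.8·4.23e-07 = 1 + j0.3435.
Step 4 — H = 0.8945 - j0.3072.
Step 5 — Magnitude: |H| = 0.9458 (-0.5 dB); phase: φ = -19.0°.

|H| = 0.9458 (-0.5 dB), φ = -19.0°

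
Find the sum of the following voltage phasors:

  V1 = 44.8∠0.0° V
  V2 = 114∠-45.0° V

Step 1 — Convert each phasor to rectangular form:
  V1 = 44.8·(cos(0.0°) + j·sin(0.0°)) = 44.8 V
  V2 = 114·(cos(-45.0°) + j·sin(-45.0°)) = 80.61 - j80.61 V
Step 2 — Sum components: V_total = 125.4 - j80.61 V.
Step 3 — Convert to polar: |V_total| = 149.1 V, ∠V_total = -32.7°.

V_total = 149.1∠-32.7° V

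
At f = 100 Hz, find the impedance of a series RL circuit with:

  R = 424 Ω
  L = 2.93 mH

Step 1 — Angular frequency: ω = 2π·f = 2π·100 = 628.3 rad/s.
Step 2 — Component impedances:
  R: Z = R = 424 Ω
  L: Z = jωL = j·628.3·0.00293 = 0 + j1.841 Ω
Step 3 — Series combination: Z_total = R + L = 424 + j1.841 Ω = 424∠0.2° Ω.

Z = 424 + j1.841 Ω = 424∠0.2° Ω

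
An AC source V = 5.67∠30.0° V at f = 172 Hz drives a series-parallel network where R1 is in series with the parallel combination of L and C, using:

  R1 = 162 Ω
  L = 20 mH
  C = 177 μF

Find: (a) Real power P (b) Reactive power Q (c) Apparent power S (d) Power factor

Step 1 — Angular frequency: ω = 2π·f = 2π·172 = 1081 rad/s.
Step 2 — Component impedances:
  R1: Z = R = 162 Ω
  L: Z = jωL = j·1081·0.02 = 0 + j21.61 Ω
  C: Z = 1/(jωC) = -j/(ω·C) = 0 - j5.228 Ω
Step 3 — Parallel branch: L || C = 1/(1/L + 1/C) = 0 - j6.896 Ω.
Step 4 — Series with R1: Z_total = R1 + (L || C) = 162 - j6.896 Ω = 162.1∠-2.4° Ω.
Step 5 — Source phasor: V = 5.67∠30.0° V = 4.91 + j2.835 V.
Step 6 — Current: I = V / Z = 0.02951 + j0.01876 A = 0.03497∠32.4° A.
Step 7 — Complex power: S = V·I* = 0.1981 - j0.008432 VA.
Step 8 — Real power: P = Re(S) = 0.1981 W.
Step 9 — Reactive power: Q = Im(S) = -0.008432 VAR.
Step 10 — Apparent power: |S| = 0.1983 VA.
Step 11 — Power factor: PF = P/|S| = 0.9991 (leading).

(a) P = 0.1981 W  (b) Q = -0.008432 VAR  (c) S = 0.1983 VA  (d) PF = 0.9991 (leading)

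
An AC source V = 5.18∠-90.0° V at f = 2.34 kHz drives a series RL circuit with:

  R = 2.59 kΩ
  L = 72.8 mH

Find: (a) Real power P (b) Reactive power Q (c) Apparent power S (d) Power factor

Step 1 — Angular frequency: ω = 2π·f = 2π·2340 = 1.47e+04 rad/s.
Step 2 — Component impedances:
  R: Z = R = 2590 Ω
  L: Z = jωL = j·1.47e+04·0.0728 = 0 + j1070 Ω
Step 3 — Series combination: Z_total = R + L = 2590 + j1070 Ω = 2802∠22.5° Ω.
Step 4 — Source phasor: V = 5.18∠-90.0° V = 0 - j5.18 V.
Step 5 — Current: I = V / Z = -0.000706 - j0.001708 A = 0.001848∠-112.5° A.
Step 6 — Complex power: S = V·I* = 0.008849 + j0.003657 VA.
Step 7 — Real power: P = Re(S) = 0.008849 W.
Step 8 — Reactive power: Q = Im(S) = 0.003657 VAR.
Step 9 — Apparent power: |S| = 0.009575 VA.
Step 10 — Power factor: PF = P/|S| = 0.9242 (lagging).

(a) P = 0.008849 W  (b) Q = 0.003657 VAR  (c) S = 0.009575 VA  (d) PF = 0.9242 (lagging)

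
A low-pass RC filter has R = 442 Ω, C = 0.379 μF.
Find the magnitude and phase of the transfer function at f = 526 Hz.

Step 1 — Angular frequency: ω = 2π·526 = 3305 rad/s.
Step 2 — Transfer function: H(jω) = 1/(1 + jωRC).
Step 3 — Denominator: 1 + jωRC = 1 + j·3305·442·3.79e-07 = 1 + j0.5536.
Step 4 — H = 0.7654 - j0.4238.
Step 5 — Magnitude: |H| = 0.8749 (-1.2 dB); phase: φ = -29.0°.

|H| = 0.8749 (-1.2 dB), φ = -29.0°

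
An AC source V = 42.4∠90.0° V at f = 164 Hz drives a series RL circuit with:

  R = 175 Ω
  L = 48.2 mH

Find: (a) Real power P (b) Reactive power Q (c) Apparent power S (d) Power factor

Step 1 — Angular frequency: ω = 2π·f = 2π·164 = 1030 rad/s.
Step 2 — Component impedances:
  R: Z = R = 175 Ω
  L: Z = jωL = j·1030·0.0482 = 0 + j49.67 Ω
Step 3 — Series combination: Z_total = R + L = 175 + j49.67 Ω = 181.9∠15.8° Ω.
Step 4 — Source phasor: V = 42.4∠90.0° V = 0 + j42.4 V.
Step 5 — Current: I = V / Z = 0.06364 + j0.2242 A = 0.2331∠74.2° A.
Step 6 — Complex power: S = V·I* = 9.507 + j2.698 VA.
Step 7 — Real power: P = Re(S) = 9.507 W.
Step 8 — Reactive power: Q = Im(S) = 2.698 VAR.
Step 9 — Apparent power: |S| = 9.883 VA.
Step 10 — Power factor: PF = P/|S| = 0.962 (lagging).

(a) P = 9.507 W  (b) Q = 2.698 VAR  (c) S = 9.883 VA  (d) PF = 0.962 (lagging)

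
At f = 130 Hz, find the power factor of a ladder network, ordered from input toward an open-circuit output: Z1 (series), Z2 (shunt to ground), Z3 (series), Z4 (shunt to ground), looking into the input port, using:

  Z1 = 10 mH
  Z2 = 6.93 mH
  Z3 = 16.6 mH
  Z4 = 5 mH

Step 1 — Angular frequency: ω = 2π·f = 2π·130 = 816.8 rad/s.
Step 2 — Component impedances:
  Z1: Z = jωL = j·816.8·0.01 = 0 + j8.168 Ω
  Z2: Z = jωL = j·816.8·0.00693 = 0 + j5.661 Ω
  Z3: Z = jωL = j·816.8·0.0166 = 0 + j13.56 Ω
  Z4: Z = jωL = j·816.8·0.005 = 0 + j4.084 Ω
Step 3 — Ladder network (open output): work backward from the far end, alternating series and parallel combinations. Z_in = 0 + j12.45 Ω = 12.45∠90.0° Ω.
Step 4 — Power factor: PF = cos(φ) = Re(Z)/|Z| = 0/12.45 = 0.
Step 5 — Type: Im(Z) = 12.45 ⇒ lagging (phase φ = 90.0°).

PF = 0 (lagging, φ = 90.0°)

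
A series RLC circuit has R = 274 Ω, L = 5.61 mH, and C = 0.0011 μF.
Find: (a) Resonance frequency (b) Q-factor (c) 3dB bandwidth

Step 1 — Resonance: ω₀ = 1/√(LC) = 1/√(0.00561·1.1e-09) = 4.026e+05 rad/s.
Step 2 — f₀ = ω₀/(2π) = 6.407e+04 Hz.
Step 3 — Series Q: Q = ω₀L/R = 4.026e+05·0.00561/274 = 8.242.
Step 4 — Bandwidth: Δω = ω₀/Q = 4.884e+04 rad/s; BW = Δω/(2π) = 7773 Hz.

(a) f₀ = 6.407e+04 Hz  (b) Q = 8.242  (c) BW = 7773 Hz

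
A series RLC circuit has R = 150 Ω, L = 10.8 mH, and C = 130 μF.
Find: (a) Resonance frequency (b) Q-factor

Step 1 — Resonance condition Im(Z)=0 gives ω₀ = 1/√(LC).
Step 2 — ω₀ = 1/√(0.0108·0.00013) = 843.9 rad/s.
Step 3 — f₀ = ω₀/(2π) = 134.3 Hz.
Step 4 — Series Q: Q = ω₀L/R = 843.9·0.0108/150 = 0.06076.

(a) f₀ = 134.3 Hz  (b) Q = 0.06076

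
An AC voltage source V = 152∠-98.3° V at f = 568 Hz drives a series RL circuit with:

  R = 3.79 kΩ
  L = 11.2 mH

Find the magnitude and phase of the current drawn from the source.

Step 1 — Angular frequency: ω = 2π·f = 2π·568 = 3569 rad/s.
Step 2 — Component impedances:
  R: Z = R = 3790 Ω
  L: Z = jωL = j·3569·0.0112 = 0 + j39.97 Ω
Step 3 — Series combination: Z_total = R + L = 3790 + j39.97 Ω = 3790∠0.6° Ω.
Step 4 — Source phasor: V = 152∠-98.3° V = -21.94 - j150.4 V.
Step 5 — Ohm's law: I = V / Z_total = (-21.94 - j150.4) / (3790 + j39.97) = -0.006207 - j0.03962 A.
Step 6 — Convert to polar: |I| = 0.0401 A, ∠I = -98.9°.

I = 0.0401∠-98.9° A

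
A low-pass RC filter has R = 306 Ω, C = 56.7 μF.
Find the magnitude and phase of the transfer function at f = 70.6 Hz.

Step 1 — Angular frequency: ω = 2π·70.6 = 443.6 rad/s.
Step 2 — Transfer function: H(jω) = 1/(1 + jωRC).
Step 3 — Denominator: 1 + jωRC = 1 + j·443.6·306·5.67e-05 = 1 + j7.696.
Step 4 — H = 0.0166 - j0.1278.
Step 5 — Magnitude: |H| = 0.1288 (-17.8 dB); phase: φ = -82.6°.

|H| = 0.1288 (-17.8 dB), φ = -82.6°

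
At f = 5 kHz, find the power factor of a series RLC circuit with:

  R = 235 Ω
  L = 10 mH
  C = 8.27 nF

Step 1 — Angular frequency: ω = 2π·f = 2π·5000 = 3.142e+04 rad/s.
Step 2 — Component impedances:
  R: Z = R = 235 Ω
  L: Z = jωL = j·3.142e+04·0.01 = 0 + j314.2 Ω
  C: Z = 1/(jωC) = -j/(ω·C) = 0 - j3849 Ω
Step 3 — Series combination: Z_total = R + L + C = 235 - j3535 Ω = 3543∠-86.2° Ω.
Step 4 — Power factor: PF = cos(φ) = Re(Z)/|Z| = 235/3542.6 = 0.06634.
Step 5 — Type: Im(Z) = -3535 ⇒ leading (phase φ = -86.2°).

PF = 0.06634 (leading, φ = -86.2°)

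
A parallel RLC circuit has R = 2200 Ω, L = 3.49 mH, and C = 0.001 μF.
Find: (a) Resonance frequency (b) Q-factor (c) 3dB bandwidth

Step 1 — Resonance: ω₀ = 1/√(LC) = 1/√(0.00349·1e-09) = 5.353e+05 rad/s.
Step 2 — f₀ = ω₀/(2π) = 8.519e+04 Hz.
Step 3 — Parallel Q: Q = R/(ω₀L) = 2200/(5.353e+05·0.00349) = 1.178.
Step 4 — Bandwidth: Δω = ω₀/Q = 4.545e+05 rad/s; BW = Δω/(2π) = 7.234e+04 Hz.

(a) f₀ = 8.519e+04 Hz  (b) Q = 1.178  (c) BW = 7.234e+04 Hz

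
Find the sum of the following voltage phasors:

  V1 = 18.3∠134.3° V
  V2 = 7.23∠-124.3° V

Step 1 — Convert each phasor to rectangular form:
  V1 = 18.3·(cos(134.3°) + j·sin(134.3°)) = -12.78 + j13.1 V
  V2 = 7.23·(cos(-124.3°) + j·sin(-124.3°)) = -4.074 - j5.973 V
Step 2 — Sum components: V_total = -16.86 + j7.124 V.
Step 3 — Convert to polar: |V_total| = 18.3 V, ∠V_total = 157.1°.

V_total = 18.3∠157.1° V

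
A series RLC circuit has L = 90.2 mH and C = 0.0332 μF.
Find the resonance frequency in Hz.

Step 1 — Resonance condition Im(Z)=0 gives ω₀ = 1/√(LC).
Step 2 — ω₀ = 1/√(0.0902·3.32e-08) = 1.827e+04 rad/s.
Step 3 — f₀ = ω₀/(2π) = 2908 Hz.

f₀ = 2908 Hz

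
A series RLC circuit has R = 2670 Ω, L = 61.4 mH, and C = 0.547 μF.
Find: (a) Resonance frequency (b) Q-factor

Step 1 — Resonance condition Im(Z)=0 gives ω₀ = 1/√(LC).
Step 2 — ω₀ = 1/√(0.0614·5.47e-07) = 5457 rad/s.
Step 3 — f₀ = ω₀/(2π) = 868.4 Hz.
Step 4 — Series Q: Q = ω₀L/R = 5457·0.0614/2670 = 0.1255.

(a) f₀ = 868.4 Hz  (b) Q = 0.1255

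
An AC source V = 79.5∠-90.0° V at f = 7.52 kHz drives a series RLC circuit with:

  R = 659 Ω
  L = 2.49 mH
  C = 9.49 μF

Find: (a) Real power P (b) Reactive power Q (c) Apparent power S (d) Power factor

Step 1 — Angular frequency: ω = 2π·f = 2π·7520 = 4.725e+04 rad/s.
Step 2 — Component impedances:
  R: Z = R = 659 Ω
  L: Z = jωL = j·4.725e+04·0.00249 = 0 + j117.7 Ω
  C: Z = 1/(jωC) = -j/(ω·C) = 0 - j2.23 Ω
Step 3 — Series combination: Z_total = R + L + C = 659 + j115.4 Ω = 669∠9.9° Ω.
Step 4 — Source phasor: V = 79.5∠-90.0° V = 0 - j79.5 V.
Step 5 — Current: I = V / Z = -0.0205 - j0.117 A = 0.1188∠-99.9° A.
Step 6 — Complex power: S = V·I* = 9.305 + j1.63 VA.
Step 7 — Real power: P = Re(S) = 9.305 W.
Step 8 — Reactive power: Q = Im(S) = 1.63 VAR.
Step 9 — Apparent power: |S| = 9.447 VA.
Step 10 — Power factor: PF = P/|S| = 0.985 (lagging).

(a) P = 9.305 W  (b) Q = 1.63 VAR  (c) S = 9.447 VA  (d) PF = 0.985 (lagging)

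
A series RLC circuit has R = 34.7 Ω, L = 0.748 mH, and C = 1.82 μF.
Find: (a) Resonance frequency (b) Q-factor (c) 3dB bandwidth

Step 1 — Resonance: ω₀ = 1/√(LC) = 1/√(0.000748·1.82e-06) = 2.71e+04 rad/s.
Step 2 — f₀ = ω₀/(2π) = 4314 Hz.
Step 3 — Series Q: Q = ω₀L/R = 2.71e+04·0.000748/34.7 = 0.5842.
Step 4 — Bandwidth: Δω = ω₀/Q = 4.639e+04 rad/s; BW = Δω/(2π) = 7383 Hz.

(a) f₀ = 4314 Hz  (b) Q = 0.5842  (c) BW = 7383 Hz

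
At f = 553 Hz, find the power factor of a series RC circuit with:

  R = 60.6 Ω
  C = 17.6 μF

Step 1 — Angular frequency: ω = 2π·f = 2π·553 = 3475 rad/s.
Step 2 — Component impedances:
  R: Z = R = 60.6 Ω
  C: Z = 1/(jωC) = -j/(ω·C) = 0 - j16.35 Ω
Step 3 — Series combination: Z_total = R + C = 60.6 - j16.35 Ω = 62.77∠-15.1° Ω.
Step 4 — Power factor: PF = cos(φ) = Re(Z)/|Z| = 60.6/62.768 = 0.9655.
Step 5 — Type: Im(Z) = -16.35 ⇒ leading (phase φ = -15.1°).

PF = 0.9655 (leading, φ = -15.1°)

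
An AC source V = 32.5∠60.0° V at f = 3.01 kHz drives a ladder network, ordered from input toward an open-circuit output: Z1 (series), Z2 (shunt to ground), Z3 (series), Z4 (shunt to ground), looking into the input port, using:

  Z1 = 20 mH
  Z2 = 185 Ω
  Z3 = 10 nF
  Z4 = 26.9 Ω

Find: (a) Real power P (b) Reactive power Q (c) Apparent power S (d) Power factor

Step 1 — Angular frequency: ω = 2π·f = 2π·3010 = 1.891e+04 rad/s.
Step 2 — Component impedances:
  Z1: Z = jωL = j·1.891e+04·0.02 = 0 + j378.2 Ω
  Z2: Z = R = 185 Ω
  Z3: Z = 1/(jωC) = -j/(ω·C) = 0 - j5288 Ω
  Z4: Z = R = 26.9 Ω
Step 3 — Ladder network (open output): work backward from the far end, alternating series and parallel combinations. Z_in = 184.7 + j371.8 Ω = 415.2∠63.6° Ω.
Step 4 — Source phasor: V = 32.5∠60.0° V = 16.25 + j28.15 V.
Step 5 — Current: I = V / Z = 0.07813 - j0.004884 A = 0.07828∠-3.6° A.
Step 6 — Complex power: S = V·I* = 1.132 + j2.278 VA.
Step 7 — Real power: P = Re(S) = 1.132 W.
Step 8 — Reactive power: Q = Im(S) = 2.278 VAR.
Step 9 — Apparent power: |S| = 2.544 VA.
Step 10 — Power factor: PF = P/|S| = 0.445 (lagging).

(a) P = 1.132 W  (b) Q = 2.278 VAR  (c) S = 2.544 VA  (d) PF = 0.445 (lagging)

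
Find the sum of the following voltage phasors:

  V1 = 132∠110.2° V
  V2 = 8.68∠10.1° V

Step 1 — Convert each phasor to rectangular form:
  V1 = 132·(cos(110.2°) + j·sin(110.2°)) = -45.58 + j123.9 V
  V2 = 8.68·(cos(10.1°) + j·sin(10.1°)) = 8.545 + j1.522 V
Step 2 — Sum components: V_total = -37.03 + j125.4 V.
Step 3 — Convert to polar: |V_total| = 130.8 V, ∠V_total = 106.5°.

V_total = 130.8∠106.5° V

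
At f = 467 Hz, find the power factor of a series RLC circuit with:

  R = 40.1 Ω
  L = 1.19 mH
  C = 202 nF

Step 1 — Angular frequency: ω = 2π·f = 2π·467 = 2934 rad/s.
Step 2 — Component impedances:
  R: Z = R = 40.1 Ω
  L: Z = jωL = j·2934·0.00119 = 0 + j3.492 Ω
  C: Z = 1/(jωC) = -j/(ω·C) = 0 - j1687 Ω
Step 3 — Series combination: Z_total = R + L + C = 40.1 - j1684 Ω = 1684∠-88.6° Ω.
Step 4 — Power factor: PF = cos(φ) = Re(Z)/|Z| = 40.1/1684 = 0.02381.
Step 5 — Type: Im(Z) = -1684 ⇒ leading (phase φ = -88.6°).

PF = 0.02381 (leading, φ = -88.6°)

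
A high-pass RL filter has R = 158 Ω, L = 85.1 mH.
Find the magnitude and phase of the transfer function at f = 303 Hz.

Step 1 — Angular frequency: ω = 2π·303 = 1904 rad/s.
Step 2 — Transfer function: H(jω) = jωL/(R + jωL).
Step 3 — Numerator jωL = j·162; denominator R + jωL = 158 + j162.
Step 4 — H = 0.5125 + j0.4998.
Step 5 — Magnitude: |H| = 0.7159 (-2.9 dB); phase: φ = 44.3°.

|H| = 0.7159 (-2.9 dB), φ = 44.3°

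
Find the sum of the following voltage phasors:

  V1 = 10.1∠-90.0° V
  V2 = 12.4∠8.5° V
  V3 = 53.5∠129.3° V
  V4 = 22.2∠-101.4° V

Step 1 — Convert each phasor to rectangular form:
  V1 = 10.1·(cos(-90.0°) + j·sin(-90.0°)) = 0 - j10.1 V
  V2 = 12.4·(cos(8.5°) + j·sin(8.5°)) = 12.26 + j1.833 V
  V3 = 53.5·(cos(129.3°) + j·sin(129.3°)) = -33.89 + j41.4 V
  V4 = 22.2·(cos(-101.4°) + j·sin(-101.4°)) = -4.388 - j21.76 V
Step 2 — Sum components: V_total = -26.01 + j11.37 V.
Step 3 — Convert to polar: |V_total| = 28.39 V, ∠V_total = 156.4°.

V_total = 28.39∠156.4° V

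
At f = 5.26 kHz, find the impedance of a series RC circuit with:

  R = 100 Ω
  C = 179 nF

Step 1 — Angular frequency: ω = 2π·f = 2π·5260 = 3.305e+04 rad/s.
Step 2 — Component impedances:
  R: Z = R = 100 Ω
  C: Z = 1/(jωC) = -j/(ω·C) = 0 - j169 Ω
Step 3 — Series combination: Z_total = R + C = 100 - j169 Ω = 196.4∠-59.4° Ω.

Z = 100 - j169 Ω = 196.4∠-59.4° Ω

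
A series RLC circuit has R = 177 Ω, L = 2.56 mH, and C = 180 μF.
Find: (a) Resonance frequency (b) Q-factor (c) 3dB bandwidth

Step 1 — Resonance: ω₀ = 1/√(LC) = 1/√(0.00256·0.00018) = 1473 rad/s.
Step 2 — f₀ = ω₀/(2π) = 234.5 Hz.
Step 3 — Series Q: Q = ω₀L/R = 1473·0.00256/177 = 0.02131.
Step 4 — Bandwidth: Δω = ω₀/Q = 6.914e+04 rad/s; BW = Δω/(2π) = 1.1e+04 Hz.

(a) f₀ = 234.5 Hz  (b) Q = 0.02131  (c) BW = 1.1e+04 Hz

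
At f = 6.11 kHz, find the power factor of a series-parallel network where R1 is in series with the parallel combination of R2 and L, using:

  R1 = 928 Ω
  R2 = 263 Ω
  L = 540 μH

Step 1 — Angular frequency: ω = 2π·f = 2π·6110 = 3.839e+04 rad/s.
Step 2 — Component impedances:
  R1: Z = R = 928 Ω
  R2: Z = R = 263 Ω
  L: Z = jωL = j·3.839e+04·0.00054 = 0 + j20.73 Ω
Step 3 — Parallel branch: R2 || L = 1/(1/R2 + 1/L) = 1.624 + j20.6 Ω.
Step 4 — Series with R1: Z_total = R1 + (R2 || L) = 929.6 + j20.6 Ω = 929.9∠1.3° Ω.
Step 5 — Power factor: PF = cos(φ) = Re(Z)/|Z| = 929.62/929.85 = 0.9998.
Step 6 — Type: Im(Z) = 20.6 ⇒ lagging (phase φ = 1.3°).

PF = 0.9998 (lagging, φ = 1.3°)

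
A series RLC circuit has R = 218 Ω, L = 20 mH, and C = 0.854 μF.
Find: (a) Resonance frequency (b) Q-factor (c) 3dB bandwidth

Step 1 — Resonance condition Im(Z)=0 gives ω₀ = 1/√(LC).
Step 2 — ω₀ = 1/√(0.02·8.54e-07) = 7652 rad/s.
Step 3 — f₀ = ω₀/(2π) = 1218 Hz.
Step 4 — Series Q: Q = ω₀L/R = 7652·0.02/218 = 0.702.
Step 5 — 3dB bandwidth: Δω = ω₀/Q = 1.09e+04 rad/s; BW = Δω/(2π) = 1735 Hz.

(a) f₀ = 1218 Hz  (b) Q = 0.702  (c) BW = 1735 Hz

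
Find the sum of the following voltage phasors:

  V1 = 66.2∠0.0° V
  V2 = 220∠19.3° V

Step 1 — Convert each phasor to rectangular form:
  V1 = 66.2·(cos(0.0°) + j·sin(0.0°)) = 66.2 V
  V2 = 220·(cos(19.3°) + j·sin(19.3°)) = 207.6 + j72.71 V
Step 2 — Sum components: V_total = 273.8 + j72.71 V.
Step 3 — Convert to polar: |V_total| = 283.3 V, ∠V_total = 14.9°.

V_total = 283.3∠14.9° V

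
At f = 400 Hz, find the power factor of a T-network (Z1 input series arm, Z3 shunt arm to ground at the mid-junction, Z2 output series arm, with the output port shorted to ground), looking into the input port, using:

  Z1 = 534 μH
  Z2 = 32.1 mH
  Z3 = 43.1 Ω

Step 1 — Angular frequency: ω = 2π·f = 2π·400 = 2513 rad/s.
Step 2 — Component impedances:
  Z1: Z = jωL = j·2513·0.000534 = 0 + j1.342 Ω
  Z2: Z = jωL = j·2513·0.0321 = 0 + j80.68 Ω
  Z3: Z = R = 43.1 Ω
Step 3 — With the output port shorted to ground, the output series arm Z2 runs from the junction to ground; the shunt arm Z3 also runs from the junction to ground. They appear in parallel: Z3 || Z2 = 33.53 + j17.91 Ω.
Step 4 — Series with input arm Z1: Z_in = Z1 + (Z3 || Z2) = 33.53 + j19.26 Ω = 38.67∠29.9° Ω.
Step 5 — Power factor: PF = cos(φ) = Re(Z)/|Z| = 33.53/38.666 = 0.8672.
Step 6 — Type: Im(Z) = 19.26 ⇒ lagging (phase φ = 29.9°).

PF = 0.8672 (lagging, φ = 29.9°)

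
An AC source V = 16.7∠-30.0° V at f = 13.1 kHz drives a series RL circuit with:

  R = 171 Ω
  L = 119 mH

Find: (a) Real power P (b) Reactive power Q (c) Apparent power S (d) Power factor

Step 1 — Angular frequency: ω = 2π·f = 2π·1.31e+04 = 8.231e+04 rad/s.
Step 2 — Component impedances:
  R: Z = R = 171 Ω
  L: Z = jωL = j·8.231e+04·0.119 = 0 + j9795 Ω
Step 3 — Series combination: Z_total = R + L = 171 + j9795 Ω = 9796∠89.0° Ω.
Step 4 — Source phasor: V = 16.7∠-30.0° V = 14.46 - j8.35 V.
Step 5 — Current: I = V / Z = -0.0008265 - j0.001491 A = 0.001705∠-119.0° A.
Step 6 — Complex power: S = V·I* = 0.0004969 + j0.02846 VA.
Step 7 — Real power: P = Re(S) = 0.0004969 W.
Step 8 — Reactive power: Q = Im(S) = 0.02846 VAR.
Step 9 — Apparent power: |S| = 0.02847 VA.
Step 10 — Power factor: PF = P/|S| = 0.01746 (lagging).

(a) P = 0.0004969 W  (b) Q = 0.02846 VAR  (c) S = 0.02847 VA  (d) PF = 0.01746 (lagging)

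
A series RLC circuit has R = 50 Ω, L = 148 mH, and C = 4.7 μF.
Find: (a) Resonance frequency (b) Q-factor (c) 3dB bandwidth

Step 1 — Resonance: ω₀ = 1/√(LC) = 1/√(0.148·4.7e-06) = 1199 rad/s.
Step 2 — f₀ = ω₀/(2π) = 190.8 Hz.
Step 3 — Series Q: Q = ω₀L/R = 1199·0.148/50 = 3.549.
Step 4 — Bandwidth: Δω = ω₀/Q = 337.8 rad/s; BW = Δω/(2π) = 53.77 Hz.

(a) f₀ = 190.8 Hz  (b) Q = 3.549  (c) BW = 53.77 Hz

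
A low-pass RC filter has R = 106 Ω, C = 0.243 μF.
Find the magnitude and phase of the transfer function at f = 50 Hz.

Step 1 — Angular frequency: ω = 2π·50 = 314.2 rad/s.
Step 2 — Transfer function: H(jω) = 1/(1 + jωRC).
Step 3 — Denominator: 1 + jωRC = 1 + j·314.2·106·2.43e-07 = 1 + j0.008092.
Step 4 — H = 0.9999 - j0.008092.
Step 5 — Magnitude: |H| = 1 (-0.0 dB); phase: φ = -0.5°.

|H| = 1 (-0.0 dB), φ = -0.5°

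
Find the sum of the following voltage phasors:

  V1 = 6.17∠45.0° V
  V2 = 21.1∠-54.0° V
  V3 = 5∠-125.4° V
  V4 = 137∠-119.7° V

Step 1 — Convert each phasor to rectangular form:
  V1 = 6.17·(cos(45.0°) + j·sin(45.0°)) = 4.363 + j4.363 V
  V2 = 21.1·(cos(-54.0°) + j·sin(-54.0°)) = 12.4 - j17.07 V
  V3 = 5·(cos(-125.4°) + j·sin(-125.4°)) = -2.896 - j4.076 V
  V4 = 137·(cos(-119.7°) + j·sin(-119.7°)) = -67.88 - j119 V
Step 2 — Sum components: V_total = -54.01 - j135.8 V.
Step 3 — Convert to polar: |V_total| = 146.1 V, ∠V_total = -111.7°.

V_total = 146.1∠-111.7° V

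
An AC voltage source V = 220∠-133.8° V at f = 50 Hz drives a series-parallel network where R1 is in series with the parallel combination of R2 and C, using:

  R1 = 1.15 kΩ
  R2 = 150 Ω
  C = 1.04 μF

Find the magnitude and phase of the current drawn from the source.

Step 1 — Angular frequency: ω = 2π·f = 2π·50 = 314.2 rad/s.
Step 2 — Component impedances:
  R1: Z = R = 1150 Ω
  R2: Z = R = 150 Ω
  C: Z = 1/(jωC) = -j/(ω·C) = 0 - j3061 Ω
Step 3 — Parallel branch: R2 || C = 1/(1/R2 + 1/C) = 149.6 - j7.334 Ω.
Step 4 — Series with R1: Z_total = R1 + (R2 || C) = 1300 - j7.334 Ω = 1300∠-0.3° Ω.
Step 5 — Source phasor: V = 220∠-133.8° V = -152.3 - j158.8 V.
Step 6 — Ohm's law: I = V / Z_total = (-152.3 - j158.8) / (1300 - j7.334) = -0.1165 - j0.1228 A.
Step 7 — Convert to polar: |I| = 0.1693 A, ∠I = -133.5°.

I = 0.1693∠-133.5° A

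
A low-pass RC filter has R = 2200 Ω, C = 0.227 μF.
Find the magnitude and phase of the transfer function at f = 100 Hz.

Step 1 — Angular frequency: ω = 2π·100 = 628.3 rad/s.
Step 2 — Transfer function: H(jω) = 1/(1 + jωRC).
Step 3 — Denominator: 1 + jωRC = 1 + j·628.3·2200·2.27e-07 = 1 + j0.3138.
Step 4 — H = 0.9104 - j0.2857.
Step 5 — Magnitude: |H| = 0.9541 (-0.4 dB); phase: φ = -17.4°.

|H| = 0.9541 (-0.4 dB), φ = -17.4°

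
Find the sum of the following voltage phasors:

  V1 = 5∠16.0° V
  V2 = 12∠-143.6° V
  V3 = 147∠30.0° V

Step 1 — Convert each phasor to rectangular form:
  V1 = 5·(cos(16.0°) + j·sin(16.0°)) = 4.806 + j1.378 V
  V2 = 12·(cos(-143.6°) + j·sin(-143.6°)) = -9.659 - j7.121 V
  V3 = 147·(cos(30.0°) + j·sin(30.0°)) = 127.3 + j73.5 V
Step 2 — Sum components: V_total = 122.5 + j67.76 V.
Step 3 — Convert to polar: |V_total| = 139.9 V, ∠V_total = 29.0°.

V_total = 139.9∠29.0° V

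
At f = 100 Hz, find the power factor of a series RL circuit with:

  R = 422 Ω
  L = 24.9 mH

Step 1 — Angular frequency: ω = 2π·f = 2π·100 = 628.3 rad/s.
Step 2 — Component impedances:
  R: Z = R = 422 Ω
  L: Z = jωL = j·628.3·0.0249 = 0 + j15.65 Ω
Step 3 — Series combination: Z_total = R + L = 422 + j15.65 Ω = 422.3∠2.1° Ω.
Step 4 — Power factor: PF = cos(φ) = Re(Z)/|Z| = 422/422.3 = 0.9993.
Step 5 — Type: Im(Z) = 15.65 ⇒ lagging (phase φ = 2.1°).

PF = 0.9993 (lagging, φ = 2.1°)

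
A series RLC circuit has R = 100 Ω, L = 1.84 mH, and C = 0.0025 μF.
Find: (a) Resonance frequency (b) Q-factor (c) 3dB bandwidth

Step 1 — Resonance: ω₀ = 1/√(LC) = 1/√(0.00184·2.5e-09) = 4.663e+05 rad/s.
Step 2 — f₀ = ω₀/(2π) = 7.421e+04 Hz.
Step 3 — Series Q: Q = ω₀L/R = 4.663e+05·0.00184/100 = 8.579.
Step 4 — Bandwidth: Δω = ω₀/Q = 5.435e+04 rad/s; BW = Δω/(2π) = 8650 Hz.

(a) f₀ = 7.421e+04 Hz  (b) Q = 8.579  (c) BW = 8650 Hz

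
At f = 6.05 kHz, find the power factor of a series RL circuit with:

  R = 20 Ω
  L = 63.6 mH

Step 1 — Angular frequency: ω = 2π·f = 2π·6050 = 3.801e+04 rad/s.
Step 2 — Component impedances:
  R: Z = R = 20 Ω
  L: Z = jωL = j·3.801e+04·0.0636 = 0 + j2418 Ω
Step 3 — Series combination: Z_total = R + L = 20 + j2418 Ω = 2418∠89.5° Ω.
Step 4 — Power factor: PF = cos(φ) = Re(Z)/|Z| = 20/2417.7 = 0.008272.
Step 5 — Type: Im(Z) = 2418 ⇒ lagging (phase φ = 89.5°).

PF = 0.008272 (lagging, φ = 89.5°)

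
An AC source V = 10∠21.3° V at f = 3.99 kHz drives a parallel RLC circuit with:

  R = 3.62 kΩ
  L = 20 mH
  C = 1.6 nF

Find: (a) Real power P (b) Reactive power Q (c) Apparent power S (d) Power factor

Step 1 — Angular frequency: ω = 2π·f = 2π·3990 = 2.507e+04 rad/s.
Step 2 — Component impedances:
  R: Z = R = 3620 Ω
  L: Z = jωL = j·2.507e+04·0.02 = 0 + j501.4 Ω
  C: Z = 1/(jωC) = -j/(ω·C) = 0 - j2.493e+04 Ω
Step 3 — Parallel combination: 1/Z_total = 1/R + 1/L + 1/C; Z_total = 70.91 + j501.7 Ω = 506.7∠82.0° Ω.
Step 4 — Source phasor: V = 10∠21.3° V = 9.317 + j3.633 V.
Step 5 — Current: I = V / Z = 0.009673 - j0.0172 A = 0.01974∠-60.7° A.
Step 6 — Complex power: S = V·I* = 0.02762 + j0.1954 VA.
Step 7 — Real power: P = Re(S) = 0.02762 W.
Step 8 — Reactive power: Q = Im(S) = 0.1954 VAR.
Step 9 — Apparent power: |S| = 0.1974 VA.
Step 10 — Power factor: PF = P/|S| = 0.14 (lagging).

(a) P = 0.02762 W  (b) Q = 0.1954 VAR  (c) S = 0.1974 VA  (d) PF = 0.14 (lagging)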